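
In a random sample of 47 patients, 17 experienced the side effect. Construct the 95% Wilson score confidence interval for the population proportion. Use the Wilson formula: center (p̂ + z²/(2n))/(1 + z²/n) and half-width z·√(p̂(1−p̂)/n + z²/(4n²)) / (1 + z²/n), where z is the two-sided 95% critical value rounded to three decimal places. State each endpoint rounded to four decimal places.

p̂ = 17/47 = 0.36170; z = 1.960, so z² = 3.841600.
1 + z²/n = 1.081736.
Center = (0.36170 + 0.040868)/1.081736 = 0.37215.
Radicand: p̂(1−p̂)/n + z²/(4n²) = 0.004912206 + 0.000434767 = 0.005346973.
Half-width = 1.960·√0.005346973/1.081736 = 0.13249.
So the interval runs from 0.2397 to 0.5046.

(0.2397, 0.5046)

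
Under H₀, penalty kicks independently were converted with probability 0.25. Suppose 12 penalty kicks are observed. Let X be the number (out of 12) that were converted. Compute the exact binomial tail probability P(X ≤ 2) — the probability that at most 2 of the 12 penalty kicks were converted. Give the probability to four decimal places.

X is binomial with n = 12 and p = 0.25.
P(X ≤ 2) = C(12,0)·0.25^0·0.75^12 + C(12,1)·0.25^1·0.75^11 + C(12,2)·0.25^2·0.75^10.
= 0.031676 + 0.126705 + 0.232293 = 0.3907.

P = 0.3907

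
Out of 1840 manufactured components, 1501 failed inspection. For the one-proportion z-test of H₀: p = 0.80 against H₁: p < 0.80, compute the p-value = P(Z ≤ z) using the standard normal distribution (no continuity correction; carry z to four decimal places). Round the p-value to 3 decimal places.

p-value = 0.955

p̂ = 1501/1840 = 0.81576.
Under H₀, SE = √(p₀(1−p₀)/n) = √(0.80·0.20/1840) = √0.000086957 = 0.009325.
Test statistic (full precision, shown to 4 dp): z = (1501/1840 − 0.80)/SE₀ ≈ 1.6902.
p-value = P(Z ≤ z) with z = 1.6902 → 0.955.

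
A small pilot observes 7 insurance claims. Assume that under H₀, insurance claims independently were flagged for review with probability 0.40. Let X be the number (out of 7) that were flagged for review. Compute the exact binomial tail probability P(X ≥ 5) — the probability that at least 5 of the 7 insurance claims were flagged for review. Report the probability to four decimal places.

P = 0.0963

X ~ Binomial(n=7, p=0.40).
P(X ≥ 5) = C(7,5)·0.40^5·0.60^2 + C(7,6)·0.40^6·0.60^1 + C(7,7)·0.40^7·0.60^0.
= 0.077414 + 0.017203 + 0.001638 = 0.0963.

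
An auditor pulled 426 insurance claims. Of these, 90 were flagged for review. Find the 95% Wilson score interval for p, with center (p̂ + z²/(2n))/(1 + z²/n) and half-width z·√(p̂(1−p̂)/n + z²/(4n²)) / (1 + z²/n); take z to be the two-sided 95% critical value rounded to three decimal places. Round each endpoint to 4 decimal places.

Here p̂ = 90/426 = 0.21127 and z = 1.960 (z² = 3.841600).
1 + z²/n = 1.009018.
Center = (0.21127 + 0.004509)/1.009018 = 0.21385.
Radicand: p̂(1−p̂)/n + z²/(4n²) = 0.000391159 + 0.000005292 = 0.000396451.
Half-width = z·√(radicand)/denom = 1.960·0.019911/1.009018 = 0.03868.
So the interval runs from 0.1752 to 0.2525.

(0.1752, 0.2525)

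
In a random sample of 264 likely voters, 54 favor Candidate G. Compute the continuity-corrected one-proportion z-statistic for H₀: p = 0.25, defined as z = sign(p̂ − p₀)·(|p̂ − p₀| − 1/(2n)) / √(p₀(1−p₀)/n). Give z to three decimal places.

z = -1.635

The sample proportion is 54/264 = 0.20455. p̂ − p₀ = -0.045455.
1/(2n) = 0.001894.
Corrected numerator: |-0.045455| − 0.001894 = 0.043561.
SE₀ = √(0.25·0.75/264) = 0.026650.
z = −0.043561/0.026650 = -1.635.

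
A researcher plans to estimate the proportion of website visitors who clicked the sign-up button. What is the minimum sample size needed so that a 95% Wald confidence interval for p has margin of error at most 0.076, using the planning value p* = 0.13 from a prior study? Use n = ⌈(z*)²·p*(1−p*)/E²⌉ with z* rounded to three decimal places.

For 95% confidence, z* = 1.960.
p*(1−p*) = 0.1131.
(z*)²·p*(1−p*)/E² = 3.841600·0.1131/0.005776 = 75.222.
⌈75.222⌉ = 76.

n = 76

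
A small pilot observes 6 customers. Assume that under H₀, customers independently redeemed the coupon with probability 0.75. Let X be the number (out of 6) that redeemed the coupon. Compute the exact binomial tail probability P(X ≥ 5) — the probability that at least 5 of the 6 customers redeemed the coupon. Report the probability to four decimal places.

X is binomial with n = 6 and p = 0.75.
P(X ≥ 5) = C(6,5)·0.75^5·0.25^1 + C(6,6)·0.75^6·0.25^0.
= 0.355957 + 0.177979 = 0.5339.

P = 0.5339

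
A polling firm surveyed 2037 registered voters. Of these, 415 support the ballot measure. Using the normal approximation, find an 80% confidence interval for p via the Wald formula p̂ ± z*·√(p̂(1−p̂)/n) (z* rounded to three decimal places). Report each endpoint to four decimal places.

(0.1923, 0.2152)

With x = 415 successes in n = 2037, p̂ = 0.20373.
SE(p̂) = √(0.20373·0.79627/2037) = 0.008924.
z* = 1.282 at the 80% level.
Margin = 1.282·0.008924 = 0.01144.
CI: 0.20373 ± 0.01144 = (0.1923, 0.2152).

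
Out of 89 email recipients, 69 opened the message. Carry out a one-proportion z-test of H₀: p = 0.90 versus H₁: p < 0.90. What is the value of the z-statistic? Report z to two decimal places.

z = -3.92

The sample proportion is 69/89 = 0.77528.
Under H₀, SE = √(p₀(1−p₀)/n) = √(0.90·0.10/89) = √0.001011236 = 0.031800.
z = (p̂ − p₀)/SE = (0.77528 − 0.90)/0.031800 = -3.92.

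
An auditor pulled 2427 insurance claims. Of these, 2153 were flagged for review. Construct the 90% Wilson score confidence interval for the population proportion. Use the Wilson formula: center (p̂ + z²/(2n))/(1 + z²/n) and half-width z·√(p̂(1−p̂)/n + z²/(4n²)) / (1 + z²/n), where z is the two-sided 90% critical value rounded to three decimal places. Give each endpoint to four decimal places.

(0.8761, 0.8972)

p̂ = 2153/2427 = 0.88710; z = 1.645, so z² = 2.706025.
1 + z²/n = 1.001115.
Adjusted center: (0.88710 + z²/(2n))/1.001115 = 0.88667.
Radicand: p̂(1−p̂)/n + z²/(4n²) = 0.000041265 + 0.000000115 = 0.000041380.
Half-width = 1.645·√0.000041380/1.001115 = 0.01057.
So the interval runs from 0.8761 to 0.8972.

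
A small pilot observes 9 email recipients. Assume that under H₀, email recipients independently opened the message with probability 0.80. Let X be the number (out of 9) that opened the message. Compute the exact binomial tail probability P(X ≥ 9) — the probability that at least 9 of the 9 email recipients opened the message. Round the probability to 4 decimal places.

X is binomial with n = 9 and p = 0.80.
P(X ≥ 9) = C(9,9)·0.80^9·0.20^0.
= 0.134218 = 0.1342.

P = 0.1342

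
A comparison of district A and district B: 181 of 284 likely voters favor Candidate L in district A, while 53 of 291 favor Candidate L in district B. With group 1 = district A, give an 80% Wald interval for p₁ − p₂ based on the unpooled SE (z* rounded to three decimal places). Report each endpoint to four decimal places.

p̂₁ = 181/284 = 0.63732, p̂₂ = 53/291 = 0.18213; p̂₁ − p̂₂ = 0.45519.
SE = √(0.000813881 + 0.000511887) = √0.001325768 = 0.036411.
z* = 1.282 at the 80% level. Margin of error = 0.04668.
CI: 0.45519 ± 0.04668 = (0.4085, 0.5019).

(0.4085, 0.5019)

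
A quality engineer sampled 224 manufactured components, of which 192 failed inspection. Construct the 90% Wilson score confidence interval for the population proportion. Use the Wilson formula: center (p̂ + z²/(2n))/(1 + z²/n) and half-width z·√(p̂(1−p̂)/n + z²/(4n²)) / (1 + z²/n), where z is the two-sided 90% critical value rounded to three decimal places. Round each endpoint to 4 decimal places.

(0.8144, 0.8913)

p̂ = 192/224 = 0.85714; z = 1.645, so z² = 2.706025.
Denominator 1 + z²/n = 1 + 2.706025/224 = 1.012080.
Center = (0.85714 + 0.006040)/1.012080 = 0.85288.
Radicand: p̂(1−p̂)/n + z²/(4n²) = 0.000546647 + 0.000013483 = 0.000560130.
Half-width = z·√(radicand)/denom = 1.645·0.023667/1.012080 = 0.03847.
So the interval runs from 0.8144 to 0.8913.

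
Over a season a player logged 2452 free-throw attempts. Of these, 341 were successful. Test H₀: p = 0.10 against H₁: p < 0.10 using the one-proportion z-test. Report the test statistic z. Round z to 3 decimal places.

The sample proportion is 341/2452 = 0.13907.
Null standard error: √(0.10·0.90/2452) = √0.000036705 = 0.006058.
z = (p̂ − p₀)/SE = (0.13907 − 0.10)/0.006058 = 6.449.

z = 6.449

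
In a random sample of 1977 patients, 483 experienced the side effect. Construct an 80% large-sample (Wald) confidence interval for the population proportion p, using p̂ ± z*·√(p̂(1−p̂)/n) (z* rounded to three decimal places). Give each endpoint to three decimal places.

With x = 483 successes in n = 1977, p̂ = 0.24431.
Standard error of p̂: √(0.184622/1977) = √0.000093385 = 0.009664.
The 80% critical value is z* = 1.282.
Margin = 1.282·0.009664 = 0.01239.
Interval: 0.24431 ± 0.01239 → (0.232, 0.257).

(0.232, 0.257)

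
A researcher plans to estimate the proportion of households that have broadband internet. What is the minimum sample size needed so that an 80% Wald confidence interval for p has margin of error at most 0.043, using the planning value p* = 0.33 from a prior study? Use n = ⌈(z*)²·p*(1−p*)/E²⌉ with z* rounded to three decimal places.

The 80% critical value is z* = 1.282.
p*(1−p*) = 0.2211.
Required n before rounding: 1.643524 × 0.2211 / 0.043² = 196.530.
Rounding up, n = 197.

n = 197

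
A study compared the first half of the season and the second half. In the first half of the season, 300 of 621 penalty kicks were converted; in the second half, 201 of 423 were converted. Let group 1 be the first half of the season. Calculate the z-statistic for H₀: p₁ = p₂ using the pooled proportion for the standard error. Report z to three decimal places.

Sample proportions: p̂₁ = 300/621 = 0.48309 and p̂₂ = 201/423 = 0.47518.
Pooling: p̂ = 501/1044 = 0.47989.
Pooled SE = √[0.2495954·0.00397437] ≈ 0.031496.
z = (p̂₁ − p̂₂)/SE = (0.48309 − 0.47518)/0.031496 = 0.00791/0.031496 = 0.251.

z = 0.251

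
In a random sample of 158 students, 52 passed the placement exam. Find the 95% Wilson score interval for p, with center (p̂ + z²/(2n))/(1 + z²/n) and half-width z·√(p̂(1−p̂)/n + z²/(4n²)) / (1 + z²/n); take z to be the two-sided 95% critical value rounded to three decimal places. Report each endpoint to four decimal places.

Here p̂ = 52/158 = 0.32911 and z = 1.960 (z² = 3.841600).
1 + z²/n = 1.024314.
Adjusted center: (0.32911 + z²/(2n))/1.024314 = 0.33317.
Radicand: p̂(1−p̂)/n + z²/(4n²) = 0.001397455 + 0.000038471 = 0.001435926.
Half-width = 1.960·√0.001435926/1.024314 = 0.07251.
CI: 0.33317 ± 0.07251 = (0.2607, 0.4057).

(0.2607, 0.4057)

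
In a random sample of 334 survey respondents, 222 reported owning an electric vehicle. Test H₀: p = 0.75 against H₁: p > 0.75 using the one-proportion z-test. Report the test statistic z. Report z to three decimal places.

With x = 222 successes in n = 334, p̂ = 0.66467.
Under H₀, SE = √(p₀(1−p₀)/n) = √(0.75·0.25/334) = √0.000561377 = 0.023693.
Test statistic: z = -0.08533/0.023693 = -3.601.

z = -3.601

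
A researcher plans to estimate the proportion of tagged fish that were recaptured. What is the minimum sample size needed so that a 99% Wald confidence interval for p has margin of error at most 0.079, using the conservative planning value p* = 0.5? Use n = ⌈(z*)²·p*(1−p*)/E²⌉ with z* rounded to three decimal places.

n = 266

For 99% confidence, z* = 2.576.
p*(1−p*) = 0.50·0.50 = 0.2500.
(z*)²·p*(1−p*)/E² = 6.635776·0.2500/0.006241 = 265.814.
⌈265.814⌉ = 266.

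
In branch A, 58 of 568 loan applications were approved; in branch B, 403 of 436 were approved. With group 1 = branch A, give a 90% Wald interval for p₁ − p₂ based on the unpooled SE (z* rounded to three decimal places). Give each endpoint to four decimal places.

(-0.8517, -0.7927)

p̂₁ = 0.10211, p̂₂ = 0.92431, so the observed difference is -0.82220.
Unpooled SE = √(p̂₁(1−p̂₁)/n₁ + p̂₂(1−p̂₂)/n₂) = √(0.000161418 + 0.000160457) = 0.017941.
z* = 1.645 at the 90% level. Margin of error = 0.02951.
So the interval runs from -0.8517 to -0.7927.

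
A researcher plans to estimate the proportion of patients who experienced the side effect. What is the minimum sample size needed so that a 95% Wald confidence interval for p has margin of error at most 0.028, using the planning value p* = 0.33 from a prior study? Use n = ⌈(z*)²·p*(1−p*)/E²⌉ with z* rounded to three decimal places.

n = 1084

For 95% confidence, z* = 1.960.
p*(1−p*) = 0.2211.
(z*)²·p*(1−p*)/E² = 3.841600·0.2211/0.000784 = 1083.390.
⌈1083.390⌉ = 1084.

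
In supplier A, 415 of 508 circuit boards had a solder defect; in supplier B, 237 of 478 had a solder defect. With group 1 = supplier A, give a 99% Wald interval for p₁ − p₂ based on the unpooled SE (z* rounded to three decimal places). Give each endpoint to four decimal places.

(0.2475, 0.3948)

p̂₁ = 415/508 = 0.81693, p̂₂ = 237/478 = 0.49582; p̂₁ − p̂₂ = 0.32111.
Unpooled SE = √(p̂₁(1−p̂₁)/n₁ + p̂₂(1−p̂₂)/n₂) = √(0.000294401 + 0.000522976) = 0.028590.
z* = 2.576 at the 99% level. Margin = 2.576·0.028590 = 0.07365.
CI: 0.32111 ± 0.07365 = (0.2475, 0.3948).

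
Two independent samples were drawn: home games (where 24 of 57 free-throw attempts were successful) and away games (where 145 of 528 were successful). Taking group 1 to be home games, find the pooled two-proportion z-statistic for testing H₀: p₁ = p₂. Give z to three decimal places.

Sample proportions: p̂₁ = 24/57 = 0.42105 and p̂₂ = 145/528 = 0.27462.
Pooling: p̂ = 169/585 = 0.28889.
Pooled SE = √[0.2054321·0.01943780] ≈ 0.063191.
z = (p̂₁ − p̂₂)/SE = (0.42105 − 0.27462)/0.063191 = 0.14643/0.063191 = 2.317.

z = 2.317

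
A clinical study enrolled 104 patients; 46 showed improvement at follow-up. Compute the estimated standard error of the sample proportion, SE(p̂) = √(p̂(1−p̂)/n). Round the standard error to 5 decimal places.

With x = 46 successes in n = 104, p̂ = 0.44231.
p̂(1−p̂) = 0.246672.
Dividing by n and taking the root: √0.002371846 = 0.04870.

SE = 0.04870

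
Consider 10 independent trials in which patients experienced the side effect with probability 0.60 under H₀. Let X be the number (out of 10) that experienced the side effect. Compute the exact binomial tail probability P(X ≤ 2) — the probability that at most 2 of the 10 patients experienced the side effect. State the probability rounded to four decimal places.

P = 0.0123

X is binomial with n = 10 and p = 0.60.
P(X ≤ 2) = C(10,0)·0.60^0·0.40^10 + C(10,1)·0.60^1·0.40^9 + C(10,2)·0.60^2·0.40^8.
= 0.000105 + 0.001573 + 0.010617 = 0.0123.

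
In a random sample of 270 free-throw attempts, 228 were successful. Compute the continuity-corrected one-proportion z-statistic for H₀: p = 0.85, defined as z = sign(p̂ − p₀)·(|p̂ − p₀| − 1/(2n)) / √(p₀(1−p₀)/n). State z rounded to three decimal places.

z = -0.170

p̂ = 228/270 = 0.84444. p̂ − p₀ = -0.005556.
1/(2n) = 0.001852.
Corrected numerator: |-0.005556| − 0.001852 = 0.003704.
SE₀ = √(0.85·0.15/270) = 0.021731.
z = −0.003704/0.021731 = -0.170.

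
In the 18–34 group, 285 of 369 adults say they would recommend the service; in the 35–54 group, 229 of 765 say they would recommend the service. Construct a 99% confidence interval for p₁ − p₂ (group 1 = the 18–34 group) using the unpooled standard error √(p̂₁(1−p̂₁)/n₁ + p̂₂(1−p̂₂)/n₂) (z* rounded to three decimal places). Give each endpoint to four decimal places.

p̂₁ = 0.77236, p̂₂ = 0.29935, so the observed difference is 0.47301.
SE = √(0.000476480 + 0.000274167) = √0.000750647 = 0.027398.
z* = 2.576 at the 99% level. Margin of error = 0.07058.
CI: 0.47301 ± 0.07058 = (0.4024, 0.5436).

(0.4024, 0.5436)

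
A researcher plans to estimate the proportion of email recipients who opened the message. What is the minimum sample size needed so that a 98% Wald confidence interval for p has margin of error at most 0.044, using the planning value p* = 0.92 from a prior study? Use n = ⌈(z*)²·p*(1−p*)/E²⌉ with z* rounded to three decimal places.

n = 206

The 98% critical value is z* = 2.326.
p*(1−p*) = 0.92·0.08 = 0.0736.
Required n before rounding: 5.410276 × 0.0736 / 0.044² = 205.680.
⌈205.680⌉ = 206.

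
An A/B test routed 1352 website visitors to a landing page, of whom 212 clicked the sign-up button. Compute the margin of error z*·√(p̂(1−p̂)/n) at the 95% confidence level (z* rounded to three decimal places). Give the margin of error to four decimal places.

p̂ = 212/1352 = 0.15680.
SE = √(p̂(1−p̂)/n) = √(0.132217/1352) = 0.009889.
z* = 1.960 at the 95% level.
ME = 1.960·0.009889 = 0.0194.

ME = 0.0194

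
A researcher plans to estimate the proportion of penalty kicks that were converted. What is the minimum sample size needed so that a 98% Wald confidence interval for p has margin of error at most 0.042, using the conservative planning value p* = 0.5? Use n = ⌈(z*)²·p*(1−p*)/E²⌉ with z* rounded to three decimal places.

For 98% confidence, z* = 2.326.
p*(1−p*) = 0.2500.
(z*)²·p*(1−p*)/E² = 5.410276·0.2500/0.001764 = 766.762.
Rounding up, n = 767.

n = 767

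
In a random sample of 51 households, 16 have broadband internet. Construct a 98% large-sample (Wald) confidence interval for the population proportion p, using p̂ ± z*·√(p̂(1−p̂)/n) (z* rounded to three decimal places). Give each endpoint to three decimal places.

Sample proportion p̂ = 16/51 = 0.31373.
SE = √(p̂(1−p̂)/n) = √(0.215302/51) = 0.064974.
The 98% critical value is z* = 2.326.
Margin = 2.326·0.064974 = 0.15113.
CI: 0.31373 ± 0.15113 = (0.163, 0.465).

(0.163, 0.465)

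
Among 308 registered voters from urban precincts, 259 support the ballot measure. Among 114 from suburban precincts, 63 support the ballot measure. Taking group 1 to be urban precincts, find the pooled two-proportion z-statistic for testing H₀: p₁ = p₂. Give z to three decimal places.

p̂₁ = 259/308 = 0.84091, p̂₂ = 63/114 = 0.55263.
Pooled p̂ = (259+63)/(308+114) = 322/422 = 0.76303.
Pooled SE = √[0.1808135·0.01201868] ≈ 0.046617.
z = (p̂₁ − p̂₂)/SE = (0.84091 − 0.55263)/0.046617 = 0.28828/0.046617 = 6.184.

z = 6.184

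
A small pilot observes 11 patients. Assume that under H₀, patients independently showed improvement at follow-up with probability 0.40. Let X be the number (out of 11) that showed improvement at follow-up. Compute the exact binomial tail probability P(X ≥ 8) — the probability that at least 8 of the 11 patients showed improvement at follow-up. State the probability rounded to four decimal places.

P = 0.0293

X ~ Binomial(n=11, p=0.40).
P(X ≥ 8) = C(11,8)·0.40^8·0.60^3 + C(11,9)·0.40^9·0.60^2 + C(11,10)·0.40^10·0.60^1 + C(11,11)·0.40^11·0.60^0.
= 0.023357 + 0.005190 + 0.000692 + 0.000042 = 0.0293.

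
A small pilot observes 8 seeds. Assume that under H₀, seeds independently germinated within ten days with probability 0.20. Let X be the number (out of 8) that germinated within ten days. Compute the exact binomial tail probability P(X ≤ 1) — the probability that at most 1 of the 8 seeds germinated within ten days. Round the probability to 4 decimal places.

X ~ Binomial(n=8, p=0.20).
P(X ≤ 1) = C(8,0)·0.20^0·0.80^8 + C(8,1)·0.20^1·0.80^7.
= 0.167772 + 0.335544 = 0.5033.

P = 0.5033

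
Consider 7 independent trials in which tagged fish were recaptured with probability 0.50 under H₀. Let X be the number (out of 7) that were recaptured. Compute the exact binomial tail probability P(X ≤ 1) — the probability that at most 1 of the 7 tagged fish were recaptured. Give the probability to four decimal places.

P = 0.0625

X ~ Binomial(n=7, p=0.50).
P(X ≤ 1) = C(7,0)·0.50^0·0.50^7 + C(7,1)·0.50^1·0.50^6.
= 0.007812 + 0.054688 = 0.0625.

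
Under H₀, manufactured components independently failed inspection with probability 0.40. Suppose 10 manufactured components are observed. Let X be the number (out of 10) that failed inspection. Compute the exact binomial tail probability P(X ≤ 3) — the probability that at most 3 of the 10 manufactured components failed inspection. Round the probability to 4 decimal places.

P = 0.3823

X ~ Binomial(n=10, p=0.40).
P(X ≤ 3) = C(10,0)·0.40^0·0.60^10 + C(10,1)·0.40^1·0.60^9 + C(10,2)·0.40^2·0.60^8 + C(10,3)·0.40^3·0.60^7.
= 0.006047 + 0.040311 + 0.120932 + 0.214991 = 0.3823.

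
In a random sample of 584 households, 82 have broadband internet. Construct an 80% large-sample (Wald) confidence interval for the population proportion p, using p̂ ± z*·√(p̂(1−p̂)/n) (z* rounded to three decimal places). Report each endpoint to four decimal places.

The sample proportion is 82/584 = 0.14041.
Standard error of p̂: √(0.120696/584) = √0.000206671 = 0.014376.
The 80% critical value is z* = 1.282.
Margin = 1.282·0.014376 = 0.01843.
So the interval runs from 0.1220 to 0.1588.

(0.1220, 0.1588)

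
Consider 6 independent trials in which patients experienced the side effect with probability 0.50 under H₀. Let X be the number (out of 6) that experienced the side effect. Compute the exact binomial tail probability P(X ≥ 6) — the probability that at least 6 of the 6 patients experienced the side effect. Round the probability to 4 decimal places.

P = 0.0156

X is binomial with n = 6 and p = 0.50.
P(X ≥ 6) = C(6,6)·0.50^6·0.50^0.
= 0.015625 = 0.0156.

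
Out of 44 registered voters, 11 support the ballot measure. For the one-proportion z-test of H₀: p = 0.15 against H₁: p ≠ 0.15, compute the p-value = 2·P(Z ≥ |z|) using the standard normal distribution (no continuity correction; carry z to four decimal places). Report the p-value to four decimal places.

p-value = 0.0632

The sample proportion is 11/44 = 0.25000.
SE₀ = √(0.15·0.85/44) = 0.053831.
Test statistic (full precision, shown to 4 dp): z = (11/44 − 0.15)/SE₀ ≈ 1.8577.
From the standard normal, 2·P(Z ≥ |z|) = 0.0632.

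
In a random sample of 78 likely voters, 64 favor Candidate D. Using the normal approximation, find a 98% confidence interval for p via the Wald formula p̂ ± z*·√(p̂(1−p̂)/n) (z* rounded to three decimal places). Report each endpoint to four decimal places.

(0.7194, 0.9216)

p̂ = 64/78 = 0.82051.
Standard error of p̂: √(0.147272/78) = √0.001888097 = 0.043452.
For 98% confidence, z* = 2.326.
Margin of error: 2.326 × 0.043452 = 0.10107.
CI: 0.82051 ± 0.10107 = (0.7194, 0.9216).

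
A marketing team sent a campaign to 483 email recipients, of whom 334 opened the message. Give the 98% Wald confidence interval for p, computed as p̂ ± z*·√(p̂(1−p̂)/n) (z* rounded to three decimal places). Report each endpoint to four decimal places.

The sample proportion is 334/483 = 0.69151.
Standard error of p̂: √(0.213323/483) = √0.000441663 = 0.021016.
For 98% confidence, z* = 2.326.
Margin of error: 2.326 × 0.021016 = 0.04888.
So the interval runs from 0.6426 to 0.7404.

(0.6426, 0.7404)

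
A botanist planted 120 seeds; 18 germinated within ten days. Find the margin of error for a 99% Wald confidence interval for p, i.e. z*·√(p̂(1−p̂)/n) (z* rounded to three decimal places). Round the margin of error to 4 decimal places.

The sample proportion is 18/120 = 0.15000.
Standard error of p̂: √(0.127500/120) = √0.001062500 = 0.032596.
For 99% confidence, z* = 2.576.
ME = 2.576·0.032596 = 0.0840.

ME = 0.0840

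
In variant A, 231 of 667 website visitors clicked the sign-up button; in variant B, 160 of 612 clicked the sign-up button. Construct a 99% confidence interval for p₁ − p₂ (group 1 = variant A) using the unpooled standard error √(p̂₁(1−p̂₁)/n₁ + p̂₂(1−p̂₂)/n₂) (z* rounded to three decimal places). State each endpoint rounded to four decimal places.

(0.0190, 0.1508)

p̂₁ = 231/667 = 0.34633, p̂₂ = 160/612 = 0.26144; p̂₁ − p̂₂ = 0.08489.
Unpooled SE = √(p̂₁(1−p̂₁)/n₁ + p̂₂(1−p̂₂)/n₂) = √(0.000339407 + 0.000315503) = 0.025591.
For 99% confidence, z* = 2.576. Margin = 2.576·0.025591 = 0.06592.
So the interval runs from 0.0190 to 0.1508.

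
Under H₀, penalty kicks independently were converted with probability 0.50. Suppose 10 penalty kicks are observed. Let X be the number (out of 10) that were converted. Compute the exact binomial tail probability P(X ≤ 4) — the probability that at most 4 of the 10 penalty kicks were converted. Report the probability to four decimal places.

X ~ Binomial(n=10, p=0.50).
P(X ≤ 4) = Σ_{j=0}^{4} C(10,j)·0.50^j·0.50^{10−j}.
= 0.000977 + 0.009766 + 0.043945 + 0.117188 + 0.205078 = 0.3770.

P = 0.3770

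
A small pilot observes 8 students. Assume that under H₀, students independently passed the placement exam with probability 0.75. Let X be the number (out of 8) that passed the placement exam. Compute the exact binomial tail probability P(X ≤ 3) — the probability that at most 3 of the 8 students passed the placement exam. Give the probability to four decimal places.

X is binomial with n = 8 and p = 0.75.
P(X ≤ 3) = C(8,0)·0.75^0·0.25^8 + C(8,1)·0.75^1·0.25^7 + C(8,2)·0.75^2·0.25^6 + C(8,3)·0.75^3·0.25^5.
= 0.000015 + 0.000366 + 0.003845 + 0.023071 = 0.0273.

P = 0.0273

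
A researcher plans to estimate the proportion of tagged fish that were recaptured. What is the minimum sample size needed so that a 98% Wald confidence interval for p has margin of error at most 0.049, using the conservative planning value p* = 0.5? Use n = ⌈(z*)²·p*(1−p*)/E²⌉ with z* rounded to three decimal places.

z* = 2.326 at the 98% level.
p*(1−p*) = 0.50·0.50 = 0.2500.
Required n before rounding: 5.410276 × 0.2500 / 0.049² = 563.336.
⌈563.336⌉ = 564.

n = 564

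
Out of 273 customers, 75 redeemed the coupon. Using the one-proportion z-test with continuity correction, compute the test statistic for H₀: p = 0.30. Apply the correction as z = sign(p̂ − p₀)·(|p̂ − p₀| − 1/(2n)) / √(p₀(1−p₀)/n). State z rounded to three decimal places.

p̂ = 75/273 = 0.27473. p̂ − p₀ = -0.025275.
1/(2n) = 0.001832.
Corrected numerator: |-0.025275| − 0.001832 = 0.023443.
SE₀ = √(0.30·0.70/273) = 0.027735.
z = −0.023443/0.027735 = -0.845.

z = -0.845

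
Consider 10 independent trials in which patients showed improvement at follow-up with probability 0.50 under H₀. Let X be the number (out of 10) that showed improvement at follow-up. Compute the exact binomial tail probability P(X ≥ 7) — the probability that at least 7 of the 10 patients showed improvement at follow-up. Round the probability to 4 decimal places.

P = 0.1719

X ~ Binomial(n=10, p=0.50).
P(X ≥ 7) = C(10,7)·0.50^7·0.50^3 + C(10,8)·0.50^8·0.50^2 + C(10,9)·0.50^9·0.50^1 + C(10,10)·0.50^10·0.50^0.
= 0.117188 + 0.043945 + 0.009766 + 0.000977 = 0.1719.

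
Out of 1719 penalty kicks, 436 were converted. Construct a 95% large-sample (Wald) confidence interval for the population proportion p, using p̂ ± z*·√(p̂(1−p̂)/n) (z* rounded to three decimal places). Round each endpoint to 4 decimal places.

Sample proportion p̂ = 436/1719 = 0.25364.
SE(p̂) = √(0.25364·0.74636/1719) = 0.010494.
The 95% critical value is z* = 1.960.
Margin of error: 1.960 × 0.010494 = 0.02057.
CI: 0.25364 ± 0.02057 = (0.2331, 0.2742).

(0.2331, 0.2742)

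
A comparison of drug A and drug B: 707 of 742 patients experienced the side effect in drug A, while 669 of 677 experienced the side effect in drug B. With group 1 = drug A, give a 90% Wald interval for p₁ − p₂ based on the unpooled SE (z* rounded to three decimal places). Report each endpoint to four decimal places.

(-0.0499, -0.0208)

p̂₁ = 707/742 = 0.95283, p̂₂ = 669/677 = 0.98818; p̂₁ − p̂₂ = -0.03535.
SE = √(0.000060573 + 0.000017248) = √0.000077821 = 0.008822.
z* = 1.645 at the 90% level. Margin = 1.645·0.008822 = 0.01451.
CI: -0.03535 ± 0.01451 = (-0.0499, -0.0208).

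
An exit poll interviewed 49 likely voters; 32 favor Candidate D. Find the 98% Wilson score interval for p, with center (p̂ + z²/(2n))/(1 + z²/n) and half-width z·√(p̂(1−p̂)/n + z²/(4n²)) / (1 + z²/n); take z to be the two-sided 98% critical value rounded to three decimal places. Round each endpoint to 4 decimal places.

(0.4870, 0.7887)

p̂ = 32/49 = 0.65306; z = 2.326, so z² = 5.410276.
Denominator 1 + z²/n = 1 + 5.410276/49 = 1.110414.
Center = (0.65306 + 0.055207)/1.110414 = 0.63784.
Radicand: p̂(1−p̂)/n + z²/(4n²) = 0.004623924 + 0.000563336 = 0.005187260.
Half-width = z·√(radicand)/denom = 2.326·0.072023/1.110414 = 0.15087.
CI: 0.63784 ± 0.15087 = (0.4870, 0.7887).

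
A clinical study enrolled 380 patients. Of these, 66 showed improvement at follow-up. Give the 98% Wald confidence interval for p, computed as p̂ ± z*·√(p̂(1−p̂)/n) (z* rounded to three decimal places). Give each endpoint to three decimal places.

p̂ = 66/380 = 0.17368.
Standard error of p̂: √(0.143518/380) = √0.000377679 = 0.019434.
For 98% confidence, z* = 2.326.
Margin = 2.326·0.019434 = 0.04520.
So the interval runs from 0.128 to 0.219.

(0.128, 0.219)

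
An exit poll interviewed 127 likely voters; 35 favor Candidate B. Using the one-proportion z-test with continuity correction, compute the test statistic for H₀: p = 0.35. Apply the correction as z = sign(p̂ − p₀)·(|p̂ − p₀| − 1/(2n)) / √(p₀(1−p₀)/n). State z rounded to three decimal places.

p̂ = 35/127 = 0.27559. p̂ − p₀ = -0.074409.
1/(2n) = 0.003937.
Corrected numerator: |-0.074409| − 0.003937 = 0.070472.
Under H₀, SE = √(p₀(1−p₀)/n) = √(0.35·0.65/127) = √0.001791339 = 0.042324.
z = (−)0.070472/0.042324 = -1.665.

z = -1.665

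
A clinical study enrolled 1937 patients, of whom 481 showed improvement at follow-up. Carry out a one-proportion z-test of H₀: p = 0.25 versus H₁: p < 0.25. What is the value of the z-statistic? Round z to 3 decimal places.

z = -0.171

With x = 481 successes in n = 1937, p̂ = 0.24832.
SE₀ = √(0.25·0.75/1937) = 0.009839.
z = (p̂ − p₀)/SE = (0.24832 − 0.25)/0.009839 = -0.171.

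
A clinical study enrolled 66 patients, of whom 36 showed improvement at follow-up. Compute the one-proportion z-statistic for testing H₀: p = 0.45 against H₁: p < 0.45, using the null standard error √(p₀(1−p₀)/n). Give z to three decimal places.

z = 1.559

p̂ = 36/66 = 0.54545.
Under H₀, SE = √(p₀(1−p₀)/n) = √(0.45·0.55/66) = √0.003750000 = 0.061237.
z = (p̂ − p₀)/SE = (0.54545 − 0.45)/0.061237 = 1.559.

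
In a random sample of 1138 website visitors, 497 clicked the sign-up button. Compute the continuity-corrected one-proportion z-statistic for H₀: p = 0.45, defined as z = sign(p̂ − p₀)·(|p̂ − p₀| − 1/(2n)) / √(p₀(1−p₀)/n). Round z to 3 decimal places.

z = -0.870

With x = 497 successes in n = 1138, p̂ = 0.43673. p̂ − p₀ = -0.013269.
Continuity correction 1/(2n) = 1/2276 = 0.000439.
Corrected numerator: |-0.013269| − 0.000439 = 0.012830.
SE₀ = √(0.45·0.55/1138) = 0.014747.
z = (−)0.012830/0.014747 = -0.870.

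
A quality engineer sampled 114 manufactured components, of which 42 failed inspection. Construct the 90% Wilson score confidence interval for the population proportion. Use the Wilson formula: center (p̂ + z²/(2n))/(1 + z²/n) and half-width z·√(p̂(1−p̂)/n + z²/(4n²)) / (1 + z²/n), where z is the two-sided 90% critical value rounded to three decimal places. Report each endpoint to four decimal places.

(0.2980, 0.4450)

p̂ = 42/114 = 0.36842; z = 1.645, so z² = 2.706025.
Denominator 1 + z²/n = 1 + 2.706025/114 = 1.023737.
Adjusted center: (0.36842 + z²/(2n))/1.023737 = 0.37147.
Radicand: p̂(1−p̂)/n + z²/(4n²) = 0.002041114 + 0.000052055 = 0.002093169.
Half-width = 1.645·√0.002093169/1.023737 = 0.07352.
So the interval runs from 0.2980 to 0.4450.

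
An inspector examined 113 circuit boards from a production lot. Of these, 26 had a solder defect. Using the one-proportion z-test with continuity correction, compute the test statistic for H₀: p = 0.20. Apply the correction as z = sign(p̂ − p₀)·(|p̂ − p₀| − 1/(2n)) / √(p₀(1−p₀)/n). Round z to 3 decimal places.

With x = 26 successes in n = 113, p̂ = 0.23009. p̂ − p₀ = 0.030088.
1/(2n) = 0.004425.
Corrected numerator: |0.030088| − 0.004425 = 0.025663.
Null standard error: √(0.20·0.80/113) = √0.001415929 = 0.037629.
z = +0.025663/0.037629 = 0.682.

z = 0.682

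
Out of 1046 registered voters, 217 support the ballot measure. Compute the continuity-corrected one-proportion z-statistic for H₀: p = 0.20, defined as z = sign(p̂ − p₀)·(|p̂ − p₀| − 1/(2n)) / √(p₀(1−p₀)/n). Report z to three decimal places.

z = 0.564

p̂ = 217/1046 = 0.20746. p̂ − p₀ = 0.007457.
1/(2n) = 0.000478.
Corrected numerator: |0.007457| − 0.000478 = 0.006979.
Under H₀, SE = √(p₀(1−p₀)/n) = √(0.20·0.80/1046) = √0.000152964 = 0.012368.
z = (+)0.006979/0.012368 = 0.564.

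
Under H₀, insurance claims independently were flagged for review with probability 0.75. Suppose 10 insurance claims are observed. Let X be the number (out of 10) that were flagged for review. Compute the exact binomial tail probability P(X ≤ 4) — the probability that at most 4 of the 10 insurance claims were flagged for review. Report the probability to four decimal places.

P = 0.0197

X is binomial with n = 10 and p = 0.75.
P(X ≤ 4) = Σ_{j=0}^{4} C(10,j)·0.75^j·0.25^{10−j}.
= 0.000001 + 0.000029 + 0.000386 + 0.003090 + 0.016222 = 0.0197.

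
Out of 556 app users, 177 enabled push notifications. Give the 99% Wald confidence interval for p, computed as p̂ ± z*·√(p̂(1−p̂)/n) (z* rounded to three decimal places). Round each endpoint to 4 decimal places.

Sample proportion p̂ = 177/556 = 0.31835.
Standard error of p̂: √(0.217002/556) = √0.000390291 = 0.019756.
z* = 2.576 at the 99% level.
Margin of error: 2.576 × 0.019756 = 0.05089.
So the interval runs from 0.2675 to 0.3692.

(0.2675, 0.3692)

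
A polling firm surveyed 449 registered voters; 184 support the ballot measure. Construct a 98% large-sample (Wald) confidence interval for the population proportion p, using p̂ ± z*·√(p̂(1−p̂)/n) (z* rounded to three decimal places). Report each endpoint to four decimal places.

With x = 184 successes in n = 449, p̂ = 0.40980.
SE = √(p̂(1−p̂)/n) = √(0.241864/449) = 0.023209.
z* = 2.326 at the 98% level.
Margin of error: 2.326 × 0.023209 = 0.05398.
So the interval runs from 0.3558 to 0.4638.

(0.3558, 0.4638)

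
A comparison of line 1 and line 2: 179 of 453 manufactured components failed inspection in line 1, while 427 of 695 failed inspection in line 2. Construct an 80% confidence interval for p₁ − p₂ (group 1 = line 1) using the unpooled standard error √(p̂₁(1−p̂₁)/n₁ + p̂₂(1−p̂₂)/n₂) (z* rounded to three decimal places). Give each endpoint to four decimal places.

p̂₁ = 179/453 = 0.39514, p̂₂ = 427/695 = 0.61439; p̂₁ − p̂₂ = -0.21925.
Unpooled SE = √(p̂₁(1−p̂₁)/n₁ + p̂₂(1−p̂₂)/n₂) = √(0.000527605 + 0.000340885) = 0.029470.
z* = 1.282 at the 80% level. Margin = 1.282·0.029470 = 0.03778.
CI: -0.21925 ± 0.03778 = (-0.2570, -0.1815).

(-0.2570, -0.1815)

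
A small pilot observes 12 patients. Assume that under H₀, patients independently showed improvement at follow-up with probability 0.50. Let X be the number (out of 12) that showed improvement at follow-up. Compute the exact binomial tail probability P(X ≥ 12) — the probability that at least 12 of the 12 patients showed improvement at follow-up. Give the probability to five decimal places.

X is binomial with n = 12 and p = 0.50.
P(X ≥ 12) = C(12,12)·0.50^12·0.50^0.
= 0.000244 = 0.00024.

P = 0.00024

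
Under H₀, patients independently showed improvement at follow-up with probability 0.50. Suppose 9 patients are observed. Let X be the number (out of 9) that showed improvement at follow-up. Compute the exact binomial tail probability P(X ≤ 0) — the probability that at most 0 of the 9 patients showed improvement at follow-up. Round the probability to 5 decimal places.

X ~ Binomial(n=9, p=0.50).
P(X ≤ 0) = C(9,0)·0.50^0·0.50^9.
= 0.001953 = 0.00195.

P = 0.00195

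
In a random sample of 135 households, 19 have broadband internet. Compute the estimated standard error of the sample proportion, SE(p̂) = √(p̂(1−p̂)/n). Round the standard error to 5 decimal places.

SE = 0.02993

Sample proportion p̂ = 19/135 = 0.14074.
p̂(1−p̂) = 0.120932.
Dividing by n and taking the root: √0.000895793 = 0.02993.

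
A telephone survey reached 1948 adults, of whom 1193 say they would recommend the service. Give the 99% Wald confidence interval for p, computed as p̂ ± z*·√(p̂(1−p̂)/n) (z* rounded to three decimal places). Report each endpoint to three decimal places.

The sample proportion is 1193/1948 = 0.61242.
Standard error of p̂: √(0.237361/1948) = √0.000121849 = 0.011039.
The 99% critical value is z* = 2.576.
Margin of error: 2.576 × 0.011039 = 0.02844.
So the interval runs from 0.584 to 0.641.

(0.584, 0.641)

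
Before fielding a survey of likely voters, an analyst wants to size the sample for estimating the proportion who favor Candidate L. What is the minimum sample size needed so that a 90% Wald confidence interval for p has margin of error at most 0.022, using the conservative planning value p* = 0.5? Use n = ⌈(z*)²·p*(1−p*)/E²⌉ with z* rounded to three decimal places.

n = 1398

The 90% critical value is z* = 1.645.
p*(1−p*) = 0.50·0.50 = 0.2500.
Required n before rounding: 2.706025 × 0.2500 / 0.022² = 1397.740.
⌈1397.740⌉ = 1398.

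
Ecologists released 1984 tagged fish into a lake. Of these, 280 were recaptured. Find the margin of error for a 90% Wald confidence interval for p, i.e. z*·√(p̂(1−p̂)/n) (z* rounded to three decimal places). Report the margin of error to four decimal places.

ME = 0.0129

p̂ = 280/1984 = 0.14113.
SE = √(p̂(1−p̂)/n) = √(0.121212/1984) = 0.007816.
z* = 1.645 at the 90% level.
ME = 1.645·0.007816 = 0.0129.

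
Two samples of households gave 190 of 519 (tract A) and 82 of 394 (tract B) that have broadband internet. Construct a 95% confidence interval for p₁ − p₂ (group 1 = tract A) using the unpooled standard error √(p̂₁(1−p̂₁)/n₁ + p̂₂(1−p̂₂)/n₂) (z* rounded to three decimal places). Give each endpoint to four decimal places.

p̂₁ = 190/519 = 0.36609, p̂₂ = 82/394 = 0.20812; p̂₁ − p̂₂ = 0.15797.
Unpooled SE = √(p̂₁(1−p̂₁)/n₁ + p̂₂(1−p̂₂)/n₂) = √(0.000447144 + 0.000418292) = 0.029418.
The 95% critical value is z* = 1.960. Margin of error = 0.05766.
Interval: 0.15797 ± 0.05766 → (0.1003, 0.2156).

(0.1003, 0.2156)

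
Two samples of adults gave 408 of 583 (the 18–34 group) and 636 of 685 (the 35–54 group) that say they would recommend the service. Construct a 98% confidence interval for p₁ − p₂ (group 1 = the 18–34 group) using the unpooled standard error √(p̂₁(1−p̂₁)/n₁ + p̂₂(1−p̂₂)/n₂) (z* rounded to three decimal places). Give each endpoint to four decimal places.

p̂₁ = 408/583 = 0.69983, p̂₂ = 636/685 = 0.92847; p̂₁ − p̂₂ = -0.22864.
Unpooled SE = √(p̂₁(1−p̂₁)/n₁ + p̂₂(1−p̂₂)/n₂) = √(0.000360323 + 0.000096958) = 0.021384.
z* = 2.326 at the 98% level. Margin = 2.326·0.021384 = 0.04974.
So the interval runs from -0.2784 to -0.1789.

(-0.2784, -0.1789)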